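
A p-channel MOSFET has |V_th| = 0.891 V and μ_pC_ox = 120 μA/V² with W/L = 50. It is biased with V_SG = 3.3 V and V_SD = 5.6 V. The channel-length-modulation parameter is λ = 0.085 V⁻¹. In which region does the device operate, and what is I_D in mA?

k_p = μ_pC_ox · (W/L) = 6 mA/V².
V_ov = V_SG − |V_th| = 3.3 − 0.891 = 2.41 V.
Since V_SD = 5.6 V ≥ V_ov = 2.41 V, the device is in saturation.
I_D = ½ k_p V_ov² (1 + λ V_SD) = 0.5 × 6 × 2.41² × (1 + 0.085 × 5.6) = 25.7 mA.

Saturation; I_D = 25.7 mA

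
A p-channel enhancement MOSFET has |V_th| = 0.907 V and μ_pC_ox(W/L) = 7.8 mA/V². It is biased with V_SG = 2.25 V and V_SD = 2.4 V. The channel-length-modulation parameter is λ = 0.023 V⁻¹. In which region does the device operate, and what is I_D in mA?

Saturation; I_D = 7.42 mA

V_ov = V_SG − |V_th| = 2.25 − 0.907 = 1.34 V.
Since V_SD = 2.4 V ≥ V_ov = 1.34 V, the device is in saturation.
I_D = ½ k_p V_ov² (1 + λ V_SD) = 0.5 × 7.8 × 1.34² × (1 + 0.023 × 2.4) = 7.42 mA.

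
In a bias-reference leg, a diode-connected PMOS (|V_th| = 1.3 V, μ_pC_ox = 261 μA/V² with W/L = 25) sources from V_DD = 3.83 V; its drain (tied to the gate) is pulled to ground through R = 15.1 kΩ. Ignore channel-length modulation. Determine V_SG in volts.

V_SG = 1.52 V

With gate tied to drain, V_SG = V_SD ≥ V_SG − |V_th|, so the device is in saturation.
k_p = μ_pC_ox · (W/L) = 6.525 mA/V².
KCL at the drain: ½ k_p (V_SG − |V_th|)² = (V_DD − V_SG)/R.
Let x = V_SG − 1.3. Then 49.3 x² + x − 2.53 = 0, giving x = 0.217 V (positive root), so V_SG = 1.52 V.
I_D = (V_DD − V_SG)/R = (3.83 − 1.52) / 15.1 = 0.153 mA.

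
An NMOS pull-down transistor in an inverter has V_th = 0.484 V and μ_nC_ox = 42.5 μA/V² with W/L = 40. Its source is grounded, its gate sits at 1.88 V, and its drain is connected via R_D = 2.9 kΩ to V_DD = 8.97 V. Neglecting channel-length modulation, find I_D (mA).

I_D = 1.66 mA

V_GS = V_G = 1.88 V, so V_ov = 1.88 − 0.484 = 1.4 V.
k_n = μ_nC_ox · (W/L) = 1.7 mA/V².
Assume saturation: I_D = ½ k_n V_ov² = 0.5 × 1.7 × 1.4² = 1.66 mA, giving V_DS = V_DD − I_D R_D = 8.97 − 1.66 × 2.9 = 4.17 V.
V_DS = 4.17 V ≥ V_ov = 1.4 V, confirming saturation.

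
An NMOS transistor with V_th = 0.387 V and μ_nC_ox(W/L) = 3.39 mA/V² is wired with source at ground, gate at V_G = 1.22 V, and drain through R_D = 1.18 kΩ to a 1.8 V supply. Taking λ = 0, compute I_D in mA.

I_D = 1.05 mA

V_GS = V_G = 1.22 V, so V_ov = 1.22 − 0.387 = 0.833 V.
Assume saturation: I_D = ½ k_n V_ov² = 0.5 × 3.39 × 0.833² = 1.18 mA, giving V_DS = V_DD − I_D R_D = 1.8 − 1.18 × 1.18 = 0.412 V.
But 0.412 V < V_ov = 0.833 V, so the device is actually in triode.
In triode I_D = k_n[V_ov V_DS − ½ V_DS²] and I_D = (V_DD − V_DS)/R_D. Equating: 2 V_DS² − 4.332 V_DS + 1.8 = 0, giving V_DS = 0.561 V (the root below V_ov).
I_D = (1.8 − 0.561) / 1.18 = 1.05 mA.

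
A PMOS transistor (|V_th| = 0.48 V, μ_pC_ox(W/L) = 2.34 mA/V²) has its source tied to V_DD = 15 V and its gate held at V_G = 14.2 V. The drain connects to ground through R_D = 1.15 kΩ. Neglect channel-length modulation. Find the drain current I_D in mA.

I_D = 0.120 mA

V_SG = V_DD − V_G = 15 − 14.2 = 0.8 V, so V_ov = 0.8 − 0.48 = 0.32 V.
Assume saturation: I_D = ½ k_p V_ov² = 0.5 × 2.34 × 0.32² = 0.12 mA, giving V_SD = V_DD − I_D R_D = 15 − 0.12 × 1.15 = 14.9 V.
V_SD = 14.9 V ≥ V_ov = 0.32 V, confirming saturation.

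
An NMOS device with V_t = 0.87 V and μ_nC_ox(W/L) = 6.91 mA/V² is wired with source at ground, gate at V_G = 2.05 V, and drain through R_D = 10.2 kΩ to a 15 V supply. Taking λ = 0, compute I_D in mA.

V_GS = V_G = 2.05 V, so V_ov = 2.05 − 0.87 = 1.18 V.
Assume saturation: I_D = ½ k_n V_ov² = 0.5 × 6.91 × 1.18² = 4.81 mA, giving V_DS = V_DD − I_D R_D = 15 − 4.81 × 10.2 = -34.1 V.
But -34.1 V < V_ov = 1.18 V, so the device is actually in triode.
In triode I_D = k_n[V_ov V_DS − ½ V_DS²] and I_D = (V_DD − V_DS)/R_D. Equating: 35.2 V_DS² − 84.17 V_DS + 15 = 0, giving V_DS = 0.194 V (the root below V_ov).
I_D = (15 − 0.194) / 10.2 = 1.45 mA.

I_D = 1.45 mA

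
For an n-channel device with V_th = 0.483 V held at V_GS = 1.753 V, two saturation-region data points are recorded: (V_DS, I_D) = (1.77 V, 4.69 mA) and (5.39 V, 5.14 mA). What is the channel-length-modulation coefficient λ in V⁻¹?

λ = 0.0278 V⁻¹

With V_GS fixed, I_D ∝ (1 + λ V_DS) in saturation, so I_D2/I_D1 = (1 + λ V_DS2)/(1 + λ V_DS1).
5.14/4.69 = 1.096 = (1 + 5.39 λ)/(1 + 1.77 λ).
Solving: λ (I_D1 V_DS2 − I_D2 V_DS1) = I_D2 − I_D1, so λ = (5.14 − 4.69) / (4.69 × 5.39 − 5.14 × 1.77) = 0.45 / 16.2 = 0.0278 V⁻¹.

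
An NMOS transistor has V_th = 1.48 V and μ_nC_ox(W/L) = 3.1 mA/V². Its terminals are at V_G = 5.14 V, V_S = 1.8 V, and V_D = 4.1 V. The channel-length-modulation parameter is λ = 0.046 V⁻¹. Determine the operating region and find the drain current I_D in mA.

Saturation; I_D = 5.93 mA

V_GS = V_G − V_S = 5.14 − 1.8 = 3.34 V; V_DS = V_D − V_S = 4.1 − 1.8 = 2.3 V.
V_ov = V_GS − V_th = 3.34 − 1.48 = 1.86 V.
Since V_DS = 2.3 V ≥ V_ov = 1.86 V, the device is in saturation.
I_D = ½ k_n V_ov² (1 + λ V_DS) = 0.5 × 3.1 × 1.86² × (1 + 0.046 × 2.3) = 5.93 mA.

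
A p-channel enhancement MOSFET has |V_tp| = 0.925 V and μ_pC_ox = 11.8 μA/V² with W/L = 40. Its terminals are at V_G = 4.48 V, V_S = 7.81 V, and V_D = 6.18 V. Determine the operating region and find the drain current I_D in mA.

Triode; I_D = 1.22 mA

V_SG = V_S − V_G = 7.81 − 4.48 = 3.33 V; V_SD = V_S − V_D = 7.81 − 6.18 = 1.63 V.
k_p = μ_pC_ox · (W/L) = 0.472 mA/V².
V_ov = V_SG − |V_tp| = 3.33 − 0.925 = 2.4 V.
Since V_SD = 1.63 V < V_ov = 2.4 V, the device is in the triode region.
I_D = k_p [V_ov · V_SD − ½ V_SD²] = 0.472 × [2.4 × 1.63 − 0.5 × 1.63²] = 1.22 mA.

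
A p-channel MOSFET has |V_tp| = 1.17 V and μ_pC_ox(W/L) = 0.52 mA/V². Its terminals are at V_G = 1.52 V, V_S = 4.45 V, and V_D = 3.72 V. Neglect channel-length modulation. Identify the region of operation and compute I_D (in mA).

Triode; I_D = 0.530 mA

V_SG = V_S − V_G = 4.45 − 1.52 = 2.93 V; V_SD = V_S − V_D = 4.45 − 3.72 = 0.73 V.
V_ov = V_SG − |V_tp| = 2.93 − 1.17 = 1.76 V.
Since V_SD = 0.73 V < V_ov = 1.76 V, the device is in the triode region.
I_D = k_p [V_ov · V_SD − ½ V_SD²] = 0.52 × [1.76 × 0.73 − 0.5 × 0.73²] = 0.53 mA.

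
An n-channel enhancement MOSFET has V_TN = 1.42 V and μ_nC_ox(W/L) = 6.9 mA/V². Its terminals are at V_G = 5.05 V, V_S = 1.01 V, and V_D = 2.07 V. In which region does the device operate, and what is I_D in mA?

V_GS = V_G − V_S = 5.05 − 1.01 = 4.04 V; V_DS = V_D − V_S = 2.07 − 1.01 = 1.06 V.
V_ov = V_GS − V_TN = 4.04 − 1.42 = 2.62 V.
Since V_DS = 1.06 V < V_ov = 2.62 V, the device is in the triode region.
I_D = k_n [V_ov · V_DS − ½ V_DS²] = 6.9 × [2.62 × 1.06 − 0.5 × 1.06²] = 15.3 mA.

Triode; I_D = 15.3 mA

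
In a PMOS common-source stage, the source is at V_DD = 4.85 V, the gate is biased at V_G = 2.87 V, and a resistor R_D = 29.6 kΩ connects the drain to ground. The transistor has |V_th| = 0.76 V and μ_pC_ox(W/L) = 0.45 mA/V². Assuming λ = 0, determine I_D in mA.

V_SG = V_DD − V_G = 4.85 − 2.87 = 1.98 V, so V_ov = 1.98 − 0.76 = 1.22 V.
Assume saturation: I_D = ½ k_p V_ov² = 0.5 × 0.45 × 1.22² = 0.335 mA, giving V_SD = V_DD − I_D R_D = 4.85 − 0.335 × 29.6 = -5.06 V.
But -5.06 V < V_ov = 1.22 V, so the device is actually in triode.
In triode I_D = k_p[V_ov V_SD − ½ V_SD²] and I_D = (V_DD − V_SD)/R_D. Equating: 6.66 V_SD² − 17.25 V_SD + 4.85 = 0, giving V_SD = 0.321 V (the root below V_ov).
I_D = (4.85 − 0.321) / 29.6 = 0.153 mA.

I_D = 0.153 mA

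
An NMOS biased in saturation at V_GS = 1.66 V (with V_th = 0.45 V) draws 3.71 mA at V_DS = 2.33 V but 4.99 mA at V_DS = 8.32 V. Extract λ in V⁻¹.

λ = 0.0665 V⁻¹

With V_GS fixed, I_D ∝ (1 + λ V_DS) in saturation, so I_D2/I_D1 = (1 + λ V_DS2)/(1 + λ V_DS1).
4.99/3.71 = 1.345 = (1 + 8.32 λ)/(1 + 2.33 λ).
Solving: λ (I_D1 V_DS2 − I_D2 V_DS1) = I_D2 − I_D1, so λ = (4.99 − 3.71) / (3.71 × 8.32 − 4.99 × 2.33) = 1.28 / 19.2 = 0.0665 V⁻¹.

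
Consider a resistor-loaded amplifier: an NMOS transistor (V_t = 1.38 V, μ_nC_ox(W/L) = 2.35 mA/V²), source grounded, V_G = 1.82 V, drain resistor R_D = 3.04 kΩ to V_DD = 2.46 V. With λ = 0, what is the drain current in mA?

V_GS = V_G = 1.82 V, so V_ov = 1.82 − 1.38 = 0.44 V.
Assume saturation: I_D = ½ k_n V_ov² = 0.5 × 2.35 × 0.44² = 0.227 mA, giving V_DS = V_DD − I_D R_D = 2.46 − 0.227 × 3.04 = 1.77 V.
V_DS = 1.77 V ≥ V_ov = 0.44 V, confirming saturation.

I_D = 0.227 mA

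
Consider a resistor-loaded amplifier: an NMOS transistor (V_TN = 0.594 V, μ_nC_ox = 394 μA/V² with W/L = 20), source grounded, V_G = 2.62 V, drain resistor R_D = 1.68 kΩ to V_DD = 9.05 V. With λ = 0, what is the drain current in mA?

I_D = 5.18 mA

V_GS = V_G = 2.62 V, so V_ov = 2.62 − 0.594 = 2.03 V.
k_n = μ_nC_ox · (W/L) = 7.88 mA/V².
Assume saturation: I_D = ½ k_n V_ov² = 0.5 × 7.88 × 2.03² = 16.2 mA, giving V_DS = V_DD − I_D R_D = 9.05 − 16.2 × 1.68 = -18.1 V.
But -18.1 V < V_ov = 2.03 V, so the device is actually in triode.
In triode I_D = k_n[V_ov V_DS − ½ V_DS²] and I_D = (V_DD − V_DS)/R_D. Equating: 6.62 V_DS² − 27.82 V_DS + 9.05 = 0, giving V_DS = 0.355 V (the root below V_ov).
I_D = (9.05 − 0.355) / 1.68 = 5.18 mA.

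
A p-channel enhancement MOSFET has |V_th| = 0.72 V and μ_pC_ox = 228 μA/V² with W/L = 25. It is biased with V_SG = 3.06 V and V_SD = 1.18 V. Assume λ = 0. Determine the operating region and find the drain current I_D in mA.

k_p = μ_pC_ox · (W/L) = 5.7 mA/V².
V_ov = V_SG − |V_th| = 3.06 − 0.72 = 2.34 V.
Since V_SD = 1.18 V < V_ov = 2.34 V, the device is in the triode region.
I_D = k_p [V_ov · V_SD − ½ V_SD²] = 5.7 × [2.34 × 1.18 − 0.5 × 1.18²] = 11.8 mA.

Triode; I_D = 11.8 mA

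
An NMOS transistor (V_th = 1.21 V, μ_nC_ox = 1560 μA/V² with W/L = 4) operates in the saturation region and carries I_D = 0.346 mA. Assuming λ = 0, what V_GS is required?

V_GS = 1.54 V

k_n = μ_nC_ox · (W/L) = 6.24 mA/V².
In saturation I_D = ½ k_n (V_GS − V_th)², so V_GS − V_th = √(2 I_D / k_n) = √(2 × 0.346 / 6.24) = 0.333 V.
V_GS = 1.21 + 0.333 = 1.54 V.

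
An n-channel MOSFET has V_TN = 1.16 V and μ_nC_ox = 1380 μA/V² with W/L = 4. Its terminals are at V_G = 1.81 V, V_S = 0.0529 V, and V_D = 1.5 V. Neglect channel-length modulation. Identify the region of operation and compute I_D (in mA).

V_GS = V_G − V_S = 1.81 − 0.0529 = 1.76 V; V_DS = V_D − V_S = 1.5 − 0.0529 = 1.45 V.
k_n = μ_nC_ox · (W/L) = 5.52 mA/V².
V_ov = V_GS − V_TN = 1.76 − 1.16 = 0.597 V.
Since V_DS = 1.45 V ≥ V_ov = 0.597 V, the device is in saturation.
I_D = ½ k_n V_ov² = 0.5 × 5.52 × 0.597² = 0.984 mA.

Saturation; I_D = 0.984 mA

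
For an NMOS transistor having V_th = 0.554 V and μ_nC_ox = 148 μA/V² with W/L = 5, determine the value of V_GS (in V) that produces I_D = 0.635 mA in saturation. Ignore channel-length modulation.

V_GS = 1.86 V

k_n = μ_nC_ox · (W/L) = 0.74 mA/V².
In saturation I_D = ½ k_n (V_GS − V_th)², so V_GS − V_th = √(2 I_D / k_n) = √(2 × 0.635 / 0.74) = 1.31 V.
V_GS = 0.554 + 1.31 = 1.86 V.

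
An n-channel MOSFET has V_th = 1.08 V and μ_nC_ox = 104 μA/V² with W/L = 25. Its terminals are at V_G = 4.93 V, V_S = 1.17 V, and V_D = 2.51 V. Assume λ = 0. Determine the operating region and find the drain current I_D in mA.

V_GS = V_G − V_S = 4.93 − 1.17 = 3.76 V; V_DS = V_D − V_S = 2.51 − 1.17 = 1.34 V.
k_n = μ_nC_ox · (W/L) = 2.6 mA/V².
V_ov = V_GS − V_th = 3.76 − 1.08 = 2.68 V.
Since V_DS = 1.34 V < V_ov = 2.68 V, the device is in the triode region.
I_D = k_n [V_ov · V_DS − ½ V_DS²] = 2.6 × [2.68 × 1.34 − 0.5 × 1.34²] = 7 mA.

Triode; I_D = 7.00 mA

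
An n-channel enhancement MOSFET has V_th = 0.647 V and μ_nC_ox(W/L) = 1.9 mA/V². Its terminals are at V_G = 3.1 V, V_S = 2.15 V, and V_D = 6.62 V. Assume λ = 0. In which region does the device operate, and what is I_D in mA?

Saturation; I_D = 0.0872 mA

V_GS = V_G − V_S = 3.1 − 2.15 = 0.95 V; V_DS = V_D − V_S = 6.62 − 2.15 = 4.47 V.
V_ov = V_GS − V_th = 0.95 − 0.647 = 0.303 V.
Since V_DS = 4.47 V ≥ V_ov = 0.303 V, the device is in saturation.
I_D = ½ k_n V_ov² = 0.5 × 1.9 × 0.303² = 0.0872 mA.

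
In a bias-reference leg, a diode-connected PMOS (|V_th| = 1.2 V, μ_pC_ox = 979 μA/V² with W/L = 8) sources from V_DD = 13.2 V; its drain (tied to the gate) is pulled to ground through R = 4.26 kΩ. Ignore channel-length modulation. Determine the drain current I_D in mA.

I_D = 2.62 mA

With gate tied to drain, V_SG = V_SD ≥ V_SG − |V_th|, so the device is in saturation.
k_p = μ_pC_ox · (W/L) = 7.832 mA/V².
KCL at the drain: ½ k_p (V_SG − |V_th|)² = (V_DD − V_SG)/R.
Let x = V_SG − 1.2. Then 16.7 x² + x − 12 = 0, giving x = 0.819 V (positive root), so V_SG = 2.02 V.
I_D = (V_DD − V_SG)/R = (13.2 − 2.02) / 4.26 = 2.62 mA.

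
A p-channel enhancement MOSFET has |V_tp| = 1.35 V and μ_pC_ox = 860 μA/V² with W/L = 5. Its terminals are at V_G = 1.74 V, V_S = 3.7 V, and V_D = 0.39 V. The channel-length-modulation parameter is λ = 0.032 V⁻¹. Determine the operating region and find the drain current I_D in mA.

V_SG = V_S − V_G = 3.7 − 1.74 = 1.96 V; V_SD = V_S − V_D = 3.7 − 0.39 = 3.31 V.
k_p = μ_pC_ox · (W/L) = 4.3 mA/V².
V_ov = V_SG − |V_tp| = 1.96 − 1.35 = 0.61 V.
Since V_SD = 3.31 V ≥ V_ov = 0.61 V, the device is in saturation.
I_D = ½ k_p V_ov² (1 + λ V_SD) = 0.5 × 4.3 × 0.61² × (1 + 0.032 × 3.31) = 0.885 mA.

Saturation; I_D = 0.885 mA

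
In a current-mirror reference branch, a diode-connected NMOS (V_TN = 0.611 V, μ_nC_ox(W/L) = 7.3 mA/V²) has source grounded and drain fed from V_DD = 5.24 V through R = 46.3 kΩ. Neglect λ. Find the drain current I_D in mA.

I_D = 0.0965 mA

With gate tied to drain, V_GS = V_DS ≥ V_GS − V_TN, so the device is in saturation.
KCL at the drain: ½ k_n (V_GS − V_TN)² = (V_DD − V_GS)/R.
Let x = V_GS − 0.611. Then 169 x² + x − 4.629 = 0, giving x = 0.163 V (positive root), so V_GS = 0.774 V.
I_D = (V_DD − V_GS)/R = (5.24 − 0.774) / 46.3 = 0.0965 mA.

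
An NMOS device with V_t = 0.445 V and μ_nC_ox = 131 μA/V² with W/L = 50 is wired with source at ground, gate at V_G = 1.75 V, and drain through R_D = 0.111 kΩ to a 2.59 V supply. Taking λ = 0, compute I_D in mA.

I_D = 5.58 mA

V_GS = V_G = 1.75 V, so V_ov = 1.75 − 0.445 = 1.3 V.
k_n = μ_nC_ox · (W/L) = 6.55 mA/V².
Assume saturation: I_D = ½ k_n V_ov² = 0.5 × 6.55 × 1.3² = 5.58 mA, giving V_DS = V_DD − I_D R_D = 2.59 − 5.58 × 0.111 = 1.97 V.
V_DS = 1.97 V ≥ V_ov = 1.3 V, confirming saturation.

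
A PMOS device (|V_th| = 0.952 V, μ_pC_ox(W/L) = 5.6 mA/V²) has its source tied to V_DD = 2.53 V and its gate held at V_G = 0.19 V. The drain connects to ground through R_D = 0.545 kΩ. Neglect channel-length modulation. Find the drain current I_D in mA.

I_D = 3.57 mA

V_SG = V_DD − V_G = 2.53 − 0.19 = 2.34 V, so V_ov = 2.34 − 0.952 = 1.39 V.
Assume saturation: I_D = ½ k_p V_ov² = 0.5 × 5.6 × 1.39² = 5.39 mA, giving V_SD = V_DD − I_D R_D = 2.53 − 5.39 × 0.545 = -0.41 V.
But -0.41 V < V_ov = 1.39 V, so the device is actually in triode.
In triode I_D = k_p[V_ov V_SD − ½ V_SD²] and I_D = (V_DD − V_SD)/R_D. Equating: 1.53 V_SD² − 5.236 V_SD + 2.53 = 0, giving V_SD = 0.582 V (the root below V_ov).
I_D = (2.53 − 0.582) / 0.545 = 3.57 mA.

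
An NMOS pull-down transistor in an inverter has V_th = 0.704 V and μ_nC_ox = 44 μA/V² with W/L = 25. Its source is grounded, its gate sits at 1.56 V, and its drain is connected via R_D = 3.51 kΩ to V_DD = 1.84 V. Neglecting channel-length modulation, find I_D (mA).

V_GS = V_G = 1.56 V, so V_ov = 1.56 − 0.704 = 0.856 V.
k_n = μ_nC_ox · (W/L) = 1.1 mA/V².
Assume saturation: I_D = ½ k_n V_ov² = 0.5 × 1.1 × 0.856² = 0.403 mA, giving V_DS = V_DD − I_D R_D = 1.84 − 0.403 × 3.51 = 0.425 V.
But 0.425 V < V_ov = 0.856 V, so the device is actually in triode.
In triode I_D = k_n[V_ov V_DS − ½ V_DS²] and I_D = (V_DD − V_DS)/R_D. Equating: 1.93 V_DS² − 4.305 V_DS + 1.84 = 0, giving V_DS = 0.576 V (the root below V_ov).
I_D = (1.84 − 0.576) / 3.51 = 0.36 mA.

I_D = 0.360 mA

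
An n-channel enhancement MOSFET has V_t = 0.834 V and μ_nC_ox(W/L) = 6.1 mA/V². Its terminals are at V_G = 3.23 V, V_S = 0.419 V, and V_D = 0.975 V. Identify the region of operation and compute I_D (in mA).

V_GS = V_G − V_S = 3.23 − 0.419 = 2.81 V; V_DS = V_D − V_S = 0.975 − 0.419 = 0.556 V.
V_ov = V_GS − V_t = 2.81 − 0.834 = 1.98 V.
Since V_DS = 0.556 V < V_ov = 1.98 V, the device is in the triode region.
I_D = k_n [V_ov · V_DS − ½ V_DS²] = 6.1 × [1.98 × 0.556 − 0.5 × 0.556²] = 5.76 mA.

Triode; I_D = 5.76 mA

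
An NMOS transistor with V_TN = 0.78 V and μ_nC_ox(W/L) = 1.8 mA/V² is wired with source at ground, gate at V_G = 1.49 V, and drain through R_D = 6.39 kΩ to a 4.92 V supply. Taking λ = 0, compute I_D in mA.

I_D = 0.454 mA

V_GS = V_G = 1.49 V, so V_ov = 1.49 − 0.78 = 0.71 V.
Assume saturation: I_D = ½ k_n V_ov² = 0.5 × 1.8 × 0.71² = 0.454 mA, giving V_DS = V_DD − I_D R_D = 4.92 − 0.454 × 6.39 = 2.02 V.
V_DS = 2.02 V ≥ V_ov = 0.71 V, confirming saturation.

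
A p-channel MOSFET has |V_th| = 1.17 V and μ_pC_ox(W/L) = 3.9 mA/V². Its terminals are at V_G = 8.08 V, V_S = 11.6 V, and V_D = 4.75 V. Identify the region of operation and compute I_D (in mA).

Saturation; I_D = 10.8 mA

V_SG = V_S − V_G = 11.6 − 8.08 = 3.52 V; V_SD = V_S − V_D = 11.6 − 4.75 = 6.85 V.
V_ov = V_SG − |V_th| = 3.52 − 1.17 = 2.35 V.
Since V_SD = 6.85 V ≥ V_ov = 2.35 V, the device is in saturation.
I_D = ½ k_p V_ov² = 0.5 × 3.9 × 2.35² = 10.8 mA.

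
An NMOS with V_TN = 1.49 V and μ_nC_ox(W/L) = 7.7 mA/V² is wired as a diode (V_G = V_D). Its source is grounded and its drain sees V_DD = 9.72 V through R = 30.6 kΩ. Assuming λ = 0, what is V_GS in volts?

V_GS = 1.75 V

With gate tied to drain, V_GS = V_DS ≥ V_GS − V_TN, so the device is in saturation.
KCL at the drain: ½ k_n (V_GS − V_TN)² = (V_DD − V_GS)/R.
Let x = V_GS − 1.49. Then 118 x² + x − 8.23 = 0, giving x = 0.26 V (positive root), so V_GS = 1.75 V.
I_D = (V_DD − V_GS)/R = (9.72 − 1.75) / 30.6 = 0.26 mA.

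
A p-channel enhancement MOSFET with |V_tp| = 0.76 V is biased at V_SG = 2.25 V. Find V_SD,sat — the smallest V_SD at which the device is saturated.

The boundary between triode and saturation is V_SD = V_SG − |V_tp| = V_ov.
V_ov = 2.25 − 0.76 = 1.49 V.

V_SD,sat = 1.49 V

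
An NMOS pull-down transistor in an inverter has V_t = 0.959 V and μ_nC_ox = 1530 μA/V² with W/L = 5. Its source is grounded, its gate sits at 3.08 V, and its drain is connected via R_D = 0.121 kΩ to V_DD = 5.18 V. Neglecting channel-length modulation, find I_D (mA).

I_D = 17.2 mA

V_GS = V_G = 3.08 V, so V_ov = 3.08 − 0.959 = 2.12 V.
k_n = μ_nC_ox · (W/L) = 7.65 mA/V².
Assume saturation: I_D = ½ k_n V_ov² = 0.5 × 7.65 × 2.12² = 17.2 mA, giving V_DS = V_DD − I_D R_D = 5.18 − 17.2 × 0.121 = 3.1 V.
V_DS = 3.1 V ≥ V_ov = 2.12 V, confirming saturation.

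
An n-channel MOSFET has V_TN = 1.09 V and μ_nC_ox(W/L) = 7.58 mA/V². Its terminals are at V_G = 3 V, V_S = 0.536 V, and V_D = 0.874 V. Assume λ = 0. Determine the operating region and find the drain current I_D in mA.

Triode; I_D = 3.09 mA

V_GS = V_G − V_S = 3 − 0.536 = 2.46 V; V_DS = V_D − V_S = 0.874 − 0.536 = 0.338 V.
V_ov = V_GS − V_TN = 2.46 − 1.09 = 1.37 V.
Since V_DS = 0.338 V < V_ov = 1.37 V, the device is in the triode region.
I_D = k_n [V_ov · V_DS − ½ V_DS²] = 7.58 × [1.37 × 0.338 − 0.5 × 0.338²] = 3.09 mA.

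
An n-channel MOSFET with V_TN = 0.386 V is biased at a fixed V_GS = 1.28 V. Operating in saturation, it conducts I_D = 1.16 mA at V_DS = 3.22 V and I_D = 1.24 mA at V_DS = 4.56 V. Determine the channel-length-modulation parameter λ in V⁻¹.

λ = 0.0617 V⁻¹

With V_GS fixed, I_D ∝ (1 + λ V_DS) in saturation, so I_D2/I_D1 = (1 + λ V_DS2)/(1 + λ V_DS1).
1.24/1.16 = 1.069 = (1 + 4.56 λ)/(1 + 3.22 λ).
Solving: λ (I_D1 V_DS2 − I_D2 V_DS1) = I_D2 − I_D1, so λ = (1.24 − 1.16) / (1.16 × 4.56 − 1.24 × 3.22) = 0.08 / 1.3 = 0.0617 V⁻¹.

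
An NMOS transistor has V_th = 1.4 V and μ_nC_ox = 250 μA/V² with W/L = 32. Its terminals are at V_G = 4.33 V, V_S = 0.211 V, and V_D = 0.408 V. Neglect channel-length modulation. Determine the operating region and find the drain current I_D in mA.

Triode; I_D = 4.13 mA

V_GS = V_G − V_S = 4.33 − 0.211 = 4.12 V; V_DS = V_D − V_S = 0.408 − 0.211 = 0.197 V.
k_n = μ_nC_ox · (W/L) = 8 mA/V².
V_ov = V_GS − V_th = 4.12 − 1.4 = 2.72 V.
Since V_DS = 0.197 V < V_ov = 2.72 V, the device is in the triode region.
I_D = k_n [V_ov · V_DS − ½ V_DS²] = 8 × [2.72 × 0.197 − 0.5 × 0.197²] = 4.13 mA.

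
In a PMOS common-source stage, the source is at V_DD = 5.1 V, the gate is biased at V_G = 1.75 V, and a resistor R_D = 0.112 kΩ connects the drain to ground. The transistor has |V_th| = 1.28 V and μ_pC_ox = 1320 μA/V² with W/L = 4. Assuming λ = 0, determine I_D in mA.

I_D = 11.3 mA

V_SG = V_DD − V_G = 5.1 − 1.75 = 3.35 V, so V_ov = 3.35 − 1.28 = 2.07 V.
k_p = μ_pC_ox · (W/L) = 5.28 mA/V².
Assume saturation: I_D = ½ k_p V_ov² = 0.5 × 5.28 × 2.07² = 11.3 mA, giving V_SD = V_DD − I_D R_D = 5.1 − 11.3 × 0.112 = 3.83 V.
V_SD = 3.83 V ≥ V_ov = 2.07 V, confirming saturation.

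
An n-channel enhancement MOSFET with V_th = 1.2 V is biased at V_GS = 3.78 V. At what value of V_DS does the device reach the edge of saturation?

V_DS,sat = 2.58 V

The boundary between triode and saturation is V_DS = V_GS − V_th = V_ov.
V_ov = 3.78 − 1.2 = 2.58 V.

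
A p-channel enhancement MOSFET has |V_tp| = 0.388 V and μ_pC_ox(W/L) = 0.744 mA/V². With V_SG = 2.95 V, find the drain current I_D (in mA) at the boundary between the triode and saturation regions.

At the boundary V_SD = V_ov = V_SG − |V_tp| = 2.95 − 0.388 = 2.56 V.
I_D = ½ k_p V_ov² = 0.5 × 0.744 × 2.56² = 2.44 mA.

I_D = 2.44 mA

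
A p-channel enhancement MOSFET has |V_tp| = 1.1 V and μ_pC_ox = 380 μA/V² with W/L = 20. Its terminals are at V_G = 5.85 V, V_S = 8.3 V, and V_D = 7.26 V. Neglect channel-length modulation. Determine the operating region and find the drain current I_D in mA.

V_SG = V_S − V_G = 8.3 − 5.85 = 2.45 V; V_SD = V_S − V_D = 8.3 − 7.26 = 1.04 V.
k_p = μ_pC_ox · (W/L) = 7.6 mA/V².
V_ov = V_SG − |V_tp| = 2.45 − 1.1 = 1.35 V.
Since V_SD = 1.04 V < V_ov = 1.35 V, the device is in the triode region.
I_D = k_p [V_ov · V_SD − ½ V_SD²] = 7.6 × [1.35 × 1.04 − 0.5 × 1.04²] = 6.56 mA.

Triode; I_D = 6.56 mA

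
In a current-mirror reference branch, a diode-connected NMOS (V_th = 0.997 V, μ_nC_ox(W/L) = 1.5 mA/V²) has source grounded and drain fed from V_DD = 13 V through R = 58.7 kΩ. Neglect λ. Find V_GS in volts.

V_GS = 1.51 V

With gate tied to drain, V_GS = V_DS ≥ V_GS − V_th, so the device is in saturation.
KCL at the drain: ½ k_n (V_GS − V_th)² = (V_DD − V_GS)/R.
Let x = V_GS − 0.997. Then 44 x² + x − 12 = 0, giving x = 0.511 V (positive root), so V_GS = 1.51 V.
I_D = (V_DD − V_GS)/R = (13 − 1.51) / 58.7 = 0.196 mA.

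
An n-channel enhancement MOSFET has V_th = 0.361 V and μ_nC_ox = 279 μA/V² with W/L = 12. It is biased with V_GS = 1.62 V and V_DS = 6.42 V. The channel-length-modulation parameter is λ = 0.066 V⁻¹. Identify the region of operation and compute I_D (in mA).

Saturation; I_D = 3.78 mA

k_n = μ_nC_ox · (W/L) = 3.348 mA/V².
V_ov = V_GS − V_th = 1.62 − 0.361 = 1.26 V.
Since V_DS = 6.42 V ≥ V_ov = 1.26 V, the device is in saturation.
I_D = ½ k_n V_ov² (1 + λ V_DS) = 0.5 × 3.348 × 1.26² × (1 + 0.066 × 6.42) = 3.78 mA.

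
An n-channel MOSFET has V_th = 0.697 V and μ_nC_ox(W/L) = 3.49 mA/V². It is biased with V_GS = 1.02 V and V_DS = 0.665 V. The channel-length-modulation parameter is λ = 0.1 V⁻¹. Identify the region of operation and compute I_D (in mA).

Saturation; I_D = 0.194 mA

V_ov = V_GS − V_th = 1.02 − 0.697 = 0.323 V.
Since V_DS = 0.665 V ≥ V_ov = 0.323 V, the device is in saturation.
I_D = ½ k_n V_ov² (1 + λ V_DS) = 0.5 × 3.49 × 0.323² × (1 + 0.1 × 0.665) = 0.194 mA.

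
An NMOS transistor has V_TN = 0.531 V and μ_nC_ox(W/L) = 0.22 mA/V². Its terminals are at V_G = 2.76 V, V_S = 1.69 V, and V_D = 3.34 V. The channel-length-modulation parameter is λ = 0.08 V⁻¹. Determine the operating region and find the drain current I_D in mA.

V_GS = V_G − V_S = 2.76 − 1.69 = 1.07 V; V_DS = V_D − V_S = 3.34 − 1.69 = 1.65 V.
V_ov = V_GS − V_TN = 1.07 − 0.531 = 0.539 V.
Since V_DS = 1.65 V ≥ V_ov = 0.539 V, the device is in saturation.
I_D = ½ k_n V_ov² (1 + λ V_DS) = 0.5 × 0.22 × 0.539² × (1 + 0.08 × 1.65) = 0.0362 mA.

Saturation; I_D = 0.0362 mA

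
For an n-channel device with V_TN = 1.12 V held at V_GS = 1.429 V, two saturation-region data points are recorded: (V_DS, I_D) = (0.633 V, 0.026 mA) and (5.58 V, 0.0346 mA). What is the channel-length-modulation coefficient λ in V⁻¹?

With V_GS fixed, I_D ∝ (1 + λ V_DS) in saturation, so I_D2/I_D1 = (1 + λ V_DS2)/(1 + λ V_DS1).
0.0346/0.026 = 1.331 = (1 + 5.58 λ)/(1 + 0.633 λ).
Solving: λ (I_D1 V_DS2 − I_D2 V_DS1) = I_D2 − I_D1, so λ = (0.0346 − 0.026) / (0.026 × 5.58 − 0.0346 × 0.633) = 0.0086 / 0.123 = 0.0698 V⁻¹.

λ = 0.0698 V⁻¹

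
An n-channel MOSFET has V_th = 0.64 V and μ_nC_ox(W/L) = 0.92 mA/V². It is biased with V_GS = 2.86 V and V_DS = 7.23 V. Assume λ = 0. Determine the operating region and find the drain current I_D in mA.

Saturation; I_D = 2.27 mA

V_ov = V_GS − V_th = 2.86 − 0.64 = 2.22 V.
Since V_DS = 7.23 V ≥ V_ov = 2.22 V, the device is in saturation.
I_D = ½ k_n V_ov² = 0.5 × 0.92 × 2.22² = 2.27 mA.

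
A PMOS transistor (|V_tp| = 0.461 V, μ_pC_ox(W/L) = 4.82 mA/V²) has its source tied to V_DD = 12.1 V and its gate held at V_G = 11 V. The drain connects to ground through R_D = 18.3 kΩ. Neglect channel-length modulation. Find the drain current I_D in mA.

I_D = 0.647 mA

V_SG = V_DD − V_G = 12.1 − 11 = 1.1 V, so V_ov = 1.1 − 0.461 = 0.639 V.
Assume saturation: I_D = ½ k_p V_ov² = 0.5 × 4.82 × 0.639² = 0.984 mA, giving V_SD = V_DD − I_D R_D = 12.1 − 0.984 × 18.3 = -5.91 V.
But -5.91 V < V_ov = 0.639 V, so the device is actually in triode.
In triode I_D = k_p[V_ov V_SD − ½ V_SD²] and I_D = (V_DD − V_SD)/R_D. Equating: 44.1 V_SD² − 57.36 V_SD + 12.1 = 0, giving V_SD = 0.265 V (the root below V_ov).
I_D = (12.1 − 0.265) / 18.3 = 0.647 mA.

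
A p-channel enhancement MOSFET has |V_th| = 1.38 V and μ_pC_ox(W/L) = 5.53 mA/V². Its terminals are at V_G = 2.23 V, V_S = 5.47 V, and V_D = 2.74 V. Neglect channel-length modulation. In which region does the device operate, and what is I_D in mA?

Saturation; I_D = 9.57 mA

V_SG = V_S − V_G = 5.47 − 2.23 = 3.24 V; V_SD = V_S − V_D = 5.47 − 2.74 = 2.73 V.
V_ov = V_SG − |V_th| = 3.24 − 1.38 = 1.86 V.
Since V_SD = 2.73 V ≥ V_ov = 1.86 V, the device is in saturation.
I_D = ½ k_p V_ov² = 0.5 × 5.53 × 1.86² = 9.57 mA.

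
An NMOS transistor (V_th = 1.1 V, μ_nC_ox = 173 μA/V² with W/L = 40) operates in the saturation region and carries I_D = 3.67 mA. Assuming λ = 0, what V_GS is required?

k_n = μ_nC_ox · (W/L) = 6.92 mA/V².
In saturation I_D = ½ k_n (V_GS − V_th)², so V_GS − V_th = √(2 I_D / k_n) = √(2 × 3.67 / 6.92) = 1.03 V.
V_GS = 1.1 + 1.03 = 2.13 V.

V_GS = 2.13 V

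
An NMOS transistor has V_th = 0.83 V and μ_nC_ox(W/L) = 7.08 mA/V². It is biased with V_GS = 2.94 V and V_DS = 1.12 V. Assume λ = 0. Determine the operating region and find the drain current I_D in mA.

V_ov = V_GS − V_th = 2.94 − 0.83 = 2.11 V.
Since V_DS = 1.12 V < V_ov = 2.11 V, the device is in the triode region.
I_D = k_n [V_ov · V_DS − ½ V_DS²] = 7.08 × [2.11 × 1.12 − 0.5 × 1.12²] = 12.3 mA.

Triode; I_D = 12.3 mA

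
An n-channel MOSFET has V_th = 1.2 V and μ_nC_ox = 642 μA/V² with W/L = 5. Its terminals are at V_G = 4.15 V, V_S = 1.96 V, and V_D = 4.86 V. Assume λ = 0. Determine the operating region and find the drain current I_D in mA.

Saturation; I_D = 1.57 mA

V_GS = V_G − V_S = 4.15 − 1.96 = 2.19 V; V_DS = V_D − V_S = 4.86 − 1.96 = 2.9 V.
k_n = μ_nC_ox · (W/L) = 3.21 mA/V².
V_ov = V_GS − V_th = 2.19 − 1.2 = 0.99 V.
Since V_DS = 2.9 V ≥ V_ov = 0.99 V, the device is in saturation.
I_D = ½ k_n V_ov² = 0.5 × 3.21 × 0.99² = 1.57 mA.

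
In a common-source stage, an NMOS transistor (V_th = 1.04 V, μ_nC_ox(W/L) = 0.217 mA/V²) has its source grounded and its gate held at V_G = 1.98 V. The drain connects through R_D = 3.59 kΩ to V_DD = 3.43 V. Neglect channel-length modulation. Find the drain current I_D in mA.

I_D = 0.0959 mA

V_GS = V_G = 1.98 V, so V_ov = 1.98 − 1.04 = 0.94 V.
Assume saturation: I_D = ½ k_n V_ov² = 0.5 × 0.217 × 0.94² = 0.0959 mA, giving V_DS = V_DD − I_D R_D = 3.43 − 0.0959 × 3.59 = 3.09 V.
V_DS = 3.09 V ≥ V_ov = 0.94 V, confirming saturation.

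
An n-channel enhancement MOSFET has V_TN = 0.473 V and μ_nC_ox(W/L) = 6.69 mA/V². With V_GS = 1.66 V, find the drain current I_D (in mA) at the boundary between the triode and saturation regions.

I_D = 4.71 mA

At the boundary V_DS = V_ov = V_GS − V_TN = 1.66 − 0.473 = 1.19 V.
I_D = ½ k_n V_ov² = 0.5 × 6.69 × 1.19² = 4.71 mA.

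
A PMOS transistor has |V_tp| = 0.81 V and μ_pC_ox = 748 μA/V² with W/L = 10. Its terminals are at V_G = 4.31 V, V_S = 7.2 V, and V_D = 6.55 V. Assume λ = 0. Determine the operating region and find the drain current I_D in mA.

Triode; I_D = 8.53 mA

V_SG = V_S − V_G = 7.2 − 4.31 = 2.89 V; V_SD = V_S − V_D = 7.2 − 6.55 = 0.65 V.
k_p = μ_pC_ox · (W/L) = 7.48 mA/V².
V_ov = V_SG − |V_tp| = 2.89 − 0.81 = 2.08 V.
Since V_SD = 0.65 V < V_ov = 2.08 V, the device is in the triode region.
I_D = k_p [V_ov · V_SD − ½ V_SD²] = 7.48 × [2.08 × 0.65 − 0.5 × 0.65²] = 8.53 mA.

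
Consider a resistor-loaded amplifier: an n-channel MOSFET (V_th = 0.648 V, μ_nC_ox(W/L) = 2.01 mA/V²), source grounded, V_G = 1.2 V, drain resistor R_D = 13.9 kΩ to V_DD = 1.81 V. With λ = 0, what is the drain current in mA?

V_GS = V_G = 1.2 V, so V_ov = 1.2 − 0.648 = 0.552 V.
Assume saturation: I_D = ½ k_n V_ov² = 0.5 × 2.01 × 0.552² = 0.306 mA, giving V_DS = V_DD − I_D R_D = 1.81 − 0.306 × 13.9 = -2.45 V.
But -2.45 V < V_ov = 0.552 V, so the device is actually in triode.
In triode I_D = k_n[V_ov V_DS − ½ V_DS²] and I_D = (V_DD − V_DS)/R_D. Equating: 14 V_DS² − 16.42 V_DS + 1.81 = 0, giving V_DS = 0.123 V (the root below V_ov).
I_D = (1.81 − 0.123) / 13.9 = 0.121 mA.

I_D = 0.121 mA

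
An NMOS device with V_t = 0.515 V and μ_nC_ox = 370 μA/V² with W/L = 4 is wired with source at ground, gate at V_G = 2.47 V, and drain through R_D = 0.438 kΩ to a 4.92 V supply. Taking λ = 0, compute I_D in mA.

I_D = 2.83 mA

V_GS = V_G = 2.47 V, so V_ov = 2.47 − 0.515 = 1.96 V.
k_n = μ_nC_ox · (W/L) = 1.48 mA/V².
Assume saturation: I_D = ½ k_n V_ov² = 0.5 × 1.48 × 1.96² = 2.83 mA, giving V_DS = V_DD − I_D R_D = 4.92 − 2.83 × 0.438 = 3.68 V.
V_DS = 3.68 V ≥ V_ov = 1.96 V, confirming saturation.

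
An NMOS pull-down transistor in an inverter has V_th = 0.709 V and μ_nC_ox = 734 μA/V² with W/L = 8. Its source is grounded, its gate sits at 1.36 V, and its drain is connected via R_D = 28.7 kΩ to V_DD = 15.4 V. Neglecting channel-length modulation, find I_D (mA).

V_GS = V_G = 1.36 V, so V_ov = 1.36 − 0.709 = 0.651 V.
k_n = μ_nC_ox · (W/L) = 5.872 mA/V².
Assume saturation: I_D = ½ k_n V_ov² = 0.5 × 5.872 × 0.651² = 1.24 mA, giving V_DS = V_DD − I_D R_D = 15.4 − 1.24 × 28.7 = -20.3 V.
But -20.3 V < V_ov = 0.651 V, so the device is actually in triode.
In triode I_D = k_n[V_ov V_DS − ½ V_DS²] and I_D = (V_DD − V_DS)/R_D. Equating: 84.3 V_DS² − 110.7 V_DS + 15.4 = 0, giving V_DS = 0.158 V (the root below V_ov).
I_D = (15.4 − 0.158) / 28.7 = 0.531 mA.

I_D = 0.531 mA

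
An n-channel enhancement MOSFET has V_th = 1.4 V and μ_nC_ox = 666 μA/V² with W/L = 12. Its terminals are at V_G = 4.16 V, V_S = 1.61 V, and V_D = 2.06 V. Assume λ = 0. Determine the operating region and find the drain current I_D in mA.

V_GS = V_G − V_S = 4.16 − 1.61 = 2.55 V; V_DS = V_D − V_S = 2.06 − 1.61 = 0.45 V.
k_n = μ_nC_ox · (W/L) = 7.992 mA/V².
V_ov = V_GS − V_th = 2.55 − 1.4 = 1.15 V.
Since V_DS = 0.45 V < V_ov = 1.15 V, the device is in the triode region.
I_D = k_n [V_ov · V_DS − ½ V_DS²] = 7.992 × [1.15 × 0.45 − 0.5 × 0.45²] = 3.33 mA.

Triode; I_D = 3.33 mA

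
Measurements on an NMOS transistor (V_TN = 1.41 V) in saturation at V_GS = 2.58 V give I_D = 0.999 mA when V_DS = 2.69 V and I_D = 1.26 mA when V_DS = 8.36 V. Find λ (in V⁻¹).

With V_GS fixed, I_D ∝ (1 + λ V_DS) in saturation, so I_D2/I_D1 = (1 + λ V_DS2)/(1 + λ V_DS1).
1.26/0.999 = 1.261 = (1 + 8.36 λ)/(1 + 2.69 λ).
Solving: λ (I_D1 V_DS2 − I_D2 V_DS1) = I_D2 − I_D1, so λ = (1.26 − 0.999) / (0.999 × 8.36 − 1.26 × 2.69) = 0.261 / 4.96 = 0.0526 V⁻¹.

λ = 0.0526 V⁻¹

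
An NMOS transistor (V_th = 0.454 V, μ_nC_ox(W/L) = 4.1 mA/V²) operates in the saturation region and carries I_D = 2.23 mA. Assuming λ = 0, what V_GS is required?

In saturation I_D = ½ k_n (V_GS − V_th)², so V_GS − V_th = √(2 I_D / k_n) = √(2 × 2.23 / 4.1) = 1.04 V.
V_GS = 0.454 + 1.04 = 1.5 V.

V_GS = 1.50 V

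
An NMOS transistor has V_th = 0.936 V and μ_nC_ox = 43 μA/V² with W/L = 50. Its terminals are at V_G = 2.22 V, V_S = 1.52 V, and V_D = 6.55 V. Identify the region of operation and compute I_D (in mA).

Cutoff; I_D = 0 mA

V_GS = V_G − V_S = 2.22 − 1.52 = 0.7 V; V_DS = V_D − V_S = 6.55 − 1.52 = 5.03 V.
V_GS = 0.7 V < V_th = 0.936 V, so the transistor is in cutoff.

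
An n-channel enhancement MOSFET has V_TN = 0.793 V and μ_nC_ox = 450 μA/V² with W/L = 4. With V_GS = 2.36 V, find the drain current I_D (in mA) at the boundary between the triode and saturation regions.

I_D = 2.21 mA

At the boundary V_DS = V_ov = V_GS − V_TN = 2.36 − 0.793 = 1.57 V.
k_n = μ_nC_ox · (W/L) = 1.8 mA/V².
I_D = ½ k_n V_ov² = 0.5 × 1.8 × 1.57² = 2.21 mA.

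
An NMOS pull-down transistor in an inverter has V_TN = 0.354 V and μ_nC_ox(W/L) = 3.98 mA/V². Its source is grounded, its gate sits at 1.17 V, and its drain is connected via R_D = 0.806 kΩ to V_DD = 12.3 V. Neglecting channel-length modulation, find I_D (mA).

V_GS = V_G = 1.17 V, so V_ov = 1.17 − 0.354 = 0.816 V.
Assume saturation: I_D = ½ k_n V_ov² = 0.5 × 3.98 × 0.816² = 1.33 mA, giving V_DS = V_DD − I_D R_D = 12.3 − 1.33 × 0.806 = 11.2 V.
V_DS = 11.2 V ≥ V_ov = 0.816 V, confirming saturation.

I_D = 1.33 mA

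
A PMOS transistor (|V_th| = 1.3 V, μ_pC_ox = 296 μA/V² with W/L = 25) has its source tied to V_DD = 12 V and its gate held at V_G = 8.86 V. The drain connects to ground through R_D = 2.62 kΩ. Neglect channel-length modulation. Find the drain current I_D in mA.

I_D = 4.44 mA

V_SG = V_DD − V_G = 12 − 8.86 = 3.14 V, so V_ov = 3.14 − 1.3 = 1.84 V.
k_p = μ_pC_ox · (W/L) = 7.4 mA/V².
Assume saturation: I_D = ½ k_p V_ov² = 0.5 × 7.4 × 1.84² = 12.5 mA, giving V_SD = V_DD − I_D R_D = 12 − 12.5 × 2.62 = -20.8 V.
But -20.8 V < V_ov = 1.84 V, so the device is actually in triode.
In triode I_D = k_p[V_ov V_SD − ½ V_SD²] and I_D = (V_DD − V_SD)/R_D. Equating: 9.69 V_SD² − 36.67 V_SD + 12 = 0, giving V_SD = 0.362 V (the root below V_ov).
I_D = (12 − 0.362) / 2.62 = 4.44 mA.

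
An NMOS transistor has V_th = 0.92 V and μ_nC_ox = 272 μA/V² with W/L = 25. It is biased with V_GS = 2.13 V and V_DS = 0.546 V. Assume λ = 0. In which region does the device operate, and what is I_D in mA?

k_n = μ_nC_ox · (W/L) = 6.8 mA/V².
V_ov = V_GS − V_th = 2.13 − 0.92 = 1.21 V.
Since V_DS = 0.546 V < V_ov = 1.21 V, the device is in the triode region.
I_D = k_n [V_ov · V_DS − ½ V_DS²] = 6.8 × [1.21 × 0.546 − 0.5 × 0.546²] = 3.48 mA.

Triode; I_D = 3.48 mA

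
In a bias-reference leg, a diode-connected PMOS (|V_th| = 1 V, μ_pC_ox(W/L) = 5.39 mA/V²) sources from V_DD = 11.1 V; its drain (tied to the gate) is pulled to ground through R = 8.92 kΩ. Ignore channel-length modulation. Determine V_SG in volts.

V_SG = 1.63 V

With gate tied to drain, V_SG = V_SD ≥ V_SG − |V_th|, so the device is in saturation.
KCL at the drain: ½ k_p (V_SG − |V_th|)² = (V_DD − V_SG)/R.
Let x = V_SG − 1. Then 24 x² + x − 10.1 = 0, giving x = 0.628 V (positive root), so V_SG = 1.63 V.
I_D = (V_DD − V_SG)/R = (11.1 − 1.63) / 8.92 = 1.06 mA.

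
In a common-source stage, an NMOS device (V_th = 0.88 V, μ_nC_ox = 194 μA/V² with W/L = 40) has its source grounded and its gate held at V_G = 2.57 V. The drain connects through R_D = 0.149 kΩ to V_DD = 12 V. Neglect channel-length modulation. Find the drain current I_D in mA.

V_GS = V_G = 2.57 V, so V_ov = 2.57 − 0.88 = 1.69 V.
k_n = μ_nC_ox · (W/L) = 7.76 mA/V².
Assume saturation: I_D = ½ k_n V_ov² = 0.5 × 7.76 × 1.69² = 11.1 mA, giving V_DS = V_DD − I_D R_D = 12 − 11.1 × 0.149 = 10.3 V.
V_DS = 10.3 V ≥ V_ov = 1.69 V, confirming saturation.

I_D = 11.1 mA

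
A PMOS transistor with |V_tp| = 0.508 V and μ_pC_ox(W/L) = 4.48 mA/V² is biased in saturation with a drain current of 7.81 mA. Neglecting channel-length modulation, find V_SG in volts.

V_SG = 2.38 V

In saturation I_D = ½ k_p (V_SG − |V_tp|)², so V_SG − |V_tp| = √(2 I_D / k_p) = √(2 × 7.81 / 4.48) = 1.87 V.
V_SG = 0.508 + 1.87 = 2.38 V.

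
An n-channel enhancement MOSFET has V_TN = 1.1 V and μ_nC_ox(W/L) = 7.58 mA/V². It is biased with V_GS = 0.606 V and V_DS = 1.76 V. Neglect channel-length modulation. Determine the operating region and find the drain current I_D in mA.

V_GS = 0.606 V < V_TN = 1.1 V, so the transistor is in cutoff.

Cutoff; I_D = 0 mA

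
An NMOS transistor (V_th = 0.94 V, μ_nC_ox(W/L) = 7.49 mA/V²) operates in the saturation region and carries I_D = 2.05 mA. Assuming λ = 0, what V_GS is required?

In saturation I_D = ½ k_n (V_GS − V_th)², so V_GS − V_th = √(2 I_D / k_n) = √(2 × 2.05 / 7.49) = 0.74 V.
V_GS = 0.94 + 0.74 = 1.68 V.

V_GS = 1.68 V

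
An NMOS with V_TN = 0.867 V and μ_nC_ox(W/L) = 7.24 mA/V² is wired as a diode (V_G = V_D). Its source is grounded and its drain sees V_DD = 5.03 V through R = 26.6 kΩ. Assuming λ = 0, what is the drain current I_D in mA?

With gate tied to drain, V_GS = V_DS ≥ V_GS − V_TN, so the device is in saturation.
KCL at the drain: ½ k_n (V_GS − V_TN)² = (V_DD − V_GS)/R.
Let x = V_GS − 0.867. Then 96.3 x² + x − 4.163 = 0, giving x = 0.203 V (positive root), so V_GS = 1.07 V.
I_D = (V_DD − V_GS)/R = (5.03 − 1.07) / 26.6 = 0.149 mA.

I_D = 0.149 mA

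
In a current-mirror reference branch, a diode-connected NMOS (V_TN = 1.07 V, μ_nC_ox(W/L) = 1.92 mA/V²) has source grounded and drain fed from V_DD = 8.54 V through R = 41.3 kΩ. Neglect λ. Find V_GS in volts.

With gate tied to drain, V_GS = V_DS ≥ V_GS − V_TN, so the device is in saturation.
KCL at the drain: ½ k_n (V_GS − V_TN)² = (V_DD − V_GS)/R.
Let x = V_GS − 1.07. Then 39.6 x² + x − 7.47 = 0, giving x = 0.422 V (positive root), so V_GS = 1.49 V.
I_D = (V_DD − V_GS)/R = (8.54 − 1.49) / 41.3 = 0.171 mA.

V_GS = 1.49 V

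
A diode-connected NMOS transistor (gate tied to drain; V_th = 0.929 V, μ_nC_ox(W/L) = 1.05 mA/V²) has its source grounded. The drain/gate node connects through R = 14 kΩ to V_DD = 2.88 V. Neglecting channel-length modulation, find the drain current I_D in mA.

I_D = 0.107 mA

With gate tied to drain, V_GS = V_DS ≥ V_GS − V_th, so the device is in saturation.
KCL at the drain: ½ k_n (V_GS − V_th)² = (V_DD − V_GS)/R.
Let x = V_GS − 0.929. Then 7.35 x² + x − 1.951 = 0, giving x = 0.452 V (positive root), so V_GS = 1.38 V.
I_D = (V_DD − V_GS)/R = (2.88 − 1.38) / 14 = 0.107 mA.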